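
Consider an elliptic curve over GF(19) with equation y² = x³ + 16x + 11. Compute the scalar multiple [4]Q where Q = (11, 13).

Double-and-add on 4 = (100)₂. Start with Q = (11, 13) for the leading 1-bit.
double: tangent at (11, 13): λ = (3·11² + 16)/(2·13) ≡ 18/7. 7⁻¹ ≡ 11 (mod 19) since 7·11 = 77 ≡ 1, so λ ≡ 18·11 ≡ 8.
  x = λ² - 11 - 11 = 64 - 22 ≡ 4; y = λ·(11 - 4) - 13 ≡ 5. → (4, 5)
double: tangent at (4, 5): λ = (3·4² + 16)/(2·5) ≡ 7/10. 10⁻¹ ≡ 2 (mod 19), so λ ≡ 7·2 ≡ 14.
  x = λ² - 4 - 4 = 196 - 8 ≡ 17; y = λ·(4 - 17) - 5 ≡ 3. → (17, 3)

(17, 3)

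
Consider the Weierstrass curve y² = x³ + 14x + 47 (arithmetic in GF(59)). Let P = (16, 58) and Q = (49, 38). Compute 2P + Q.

(22, 18)

First 2P:
Repeated addition: build up to 2P.
2P: tangent at (16, 58): λ = (3·16² + 14)/(2·58) ≡ 15/57. 57⁻¹ ≡ 29 (mod 59), so λ ≡ 15·29 ≡ 22.
  x = λ² - 16 - 16 = 484 - 32 ≡ 39; y = λ·(16 - 39) - 58 ≡ 26. → (39, 26)
2P = (39, 26).
Finally 2P + Q:
(39, 26) + (49, 38). λ = (38 - 26)/(49 - 39) ≡ 12/10 mod 59. 10⁻¹ ≡ 6 (mod 59), so λ ≡ 13.
  x = λ² - 39 - 49 = 169 - 88 ≡ 22; y = λ·(39 - 22) - 26 ≡ 18. → (22, 18)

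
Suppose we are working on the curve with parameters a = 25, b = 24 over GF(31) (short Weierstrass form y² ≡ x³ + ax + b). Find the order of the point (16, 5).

2P: tangent at (16, 5): λ = (3·16² + 25)/(2·5) ≡ 18/10. 10⁻¹ ≡ 28 (mod 31), so λ ≡ 18·28 ≡ 8.
  x = λ² - 16 - 16 = 64 - 32 ≡ 1; y = λ·(16 - 1) - 5 ≡ 22. → (1, 22)
3P: (1, 22) + (16, 5). λ = (5 - 22)/(16 - 1) ≡ 14/15 mod 31. 15⁻¹ ≡ 29 (mod 31) since 15·29 = 435 ≡ 1, so λ ≡ 3.
  x = λ² - 1 - 16 = 9 - 17 ≡ 23; y = λ·(1 - 23) - 22 ≡ 5. → (23, 5)
4P: (23, 5) + (16, 5). λ = (5 - 5)/(16 - 23) ≡ 0/24 mod 31. 24⁻¹ ≡ 22 (mod 31), so λ ≡ 0.
  x = λ² - 23 - 16 = 0 - 39 ≡ 23; y = λ·(23 - 23) - 5 ≡ 26. → (23, 26)
5P: (23, 26) + (16, 5). λ = (5 - 26)/(16 - 23) ≡ 10/24 mod 31. 24⁻¹ ≡ 22 (mod 31) since 24·22 = 528 ≡ 1, so λ ≡ 3.
  x = λ² - 23 - 16 = 9 - 39 ≡ 1; y = λ·(23 - 1) - 26 ≡ 9. → (1, 9)
6P: (1, 9) + (16, 5). λ = (5 - 9)/(16 - 1) ≡ 27/15 mod 31. 15⁻¹ ≡ 29 (mod 31), so λ ≡ 8.
  x = λ² - 1 - 16 = 64 - 17 ≡ 16; y = λ·(1 - 16) - 9 ≡ 26. → (16, 26)
7P: (16, 26) + (16, 5): same x and y₁ ≡ -y₂, so the sum is ∞.
7P = ∞, so the order is 7.

7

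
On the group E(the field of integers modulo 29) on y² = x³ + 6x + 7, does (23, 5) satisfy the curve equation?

no

y² = 5² ≡ 25; x³ + 6x + 7 = 12312 ≡ 16 (mod 29). 25 ≠ 16.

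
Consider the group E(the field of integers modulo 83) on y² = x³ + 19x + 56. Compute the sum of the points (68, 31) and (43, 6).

(68, 31) + (43, 6). λ = (6 - 31)/(43 - 68) ≡ 58/58 mod 83. 58⁻¹ ≡ 73 (mod 83), so λ ≡ 1.
  x = λ² - 68 - 43 = 1 - 111 ≡ 56; y = λ·(68 - 56) - 31 ≡ 64. → (56, 64)

(56, 64)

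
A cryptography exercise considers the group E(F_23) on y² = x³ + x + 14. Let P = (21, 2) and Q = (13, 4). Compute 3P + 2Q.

O

First 3P:
Repeated addition: build up to 3P.
2P: tangent at (21, 2): λ = (3·21² + 1)/(2·2) ≡ 13/4. 4⁻¹ ≡ 6 (mod 23), so λ ≡ 13·6 ≡ 9.
  x = λ² - 21 - 21 = 81 - 42 ≡ 16; y = λ·(21 - 16) - 2 ≡ 20. → (16, 20)
3P: (16, 20) + (21, 2). λ = (2 - 20)/(21 - 16) ≡ 5/5 mod 23. 5⁻¹ ≡ 14 (mod 23), so λ ≡ 1.
  x = λ² - 16 - 21 = 1 - 37 ≡ 10; y = λ·(16 - 10) - 20 ≡ 9. → (10, 9)
3P = (10, 9).
Next 2Q:
Repeated addition: build up to 2Q.
2Q: tangent at (13, 4): λ = (3·13² + 1)/(2·4) ≡ 2/8. 8⁻¹ ≡ 3 (mod 23), so λ ≡ 2·3 ≡ 6.
  x = λ² - 13 - 13 = 36 - 26 ≡ 10; y = λ·(13 - 10) - 4 ≡ 14. → (10, 14)
2Q = (10, 14).
Finally 3P + 2Q:
(10, 9) + (10, 14): same x and y₁ ≡ -y₂, so the sum is the point at infinity.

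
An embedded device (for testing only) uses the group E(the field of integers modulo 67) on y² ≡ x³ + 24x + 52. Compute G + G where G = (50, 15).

tangent at (50, 15): λ = (3·50² + 24)/(2·15) ≡ 20/30. 30⁻¹ ≡ 38 (mod 67), so λ ≡ 20·38 ≡ 23.
  x = λ² - 50 - 50 = 529 - 100 ≡ 27; y = λ·(50 - 27) - 15 ≡ 45. → (27, 45)

(27, 45)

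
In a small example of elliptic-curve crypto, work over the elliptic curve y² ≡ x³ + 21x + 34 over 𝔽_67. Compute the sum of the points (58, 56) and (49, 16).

(36, 12)

(58, 56) + (49, 16). λ = (16 - 56)/(49 - 58) ≡ 27/58 mod 67. 58⁻¹ ≡ 52 (mod 67) since 58·52 = 3016 ≡ 1, so λ ≡ 64.
  x = λ² - 58 - 49 = 4096 - 107 ≡ 36; y = λ·(58 - 36) - 56 ≡ 12. → (36, 12)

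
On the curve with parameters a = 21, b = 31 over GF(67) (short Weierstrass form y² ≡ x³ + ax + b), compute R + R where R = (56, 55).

tangent at (56, 55): λ = (3·56² + 21)/(2·55) ≡ 49/43. 43⁻¹ ≡ 53 (mod 67), so λ ≡ 49·53 ≡ 51.
  x = λ² - 56 - 56 = 2601 - 112 ≡ 10; y = λ·(56 - 10) - 55 ≡ 13. → (10, 13)

(10, 13)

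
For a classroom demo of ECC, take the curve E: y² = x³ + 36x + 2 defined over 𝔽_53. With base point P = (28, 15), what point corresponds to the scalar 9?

Repeated addition: build up to 9P.
2P: tangent at (28, 15): λ = (3·28² + 36)/(2·15) ≡ 3/30. 30⁻¹ ≡ 23 (mod 53), so λ ≡ 3·23 ≡ 16.
  x = λ² - 28 - 28 = 256 - 56 ≡ 41; y = λ·(28 - 41) - 15 ≡ 42. → (41, 42)
3P: (41, 42) + (28, 15). λ = (15 - 42)/(28 - 41) ≡ 26/40 mod 53. 40⁻¹ ≡ 4 (mod 53) since 40·4 = 160 ≡ 1, so λ ≡ 51.
  x = λ² - 41 - 28 = 2601 - 69 ≡ 41; y = λ·(41 - 41) - 42 ≡ 11. → (41, 11)
4P: (41, 11) + (28, 15). λ = (15 - 11)/(28 - 41) ≡ 4/40 mod 53. 40⁻¹ ≡ 4 (mod 53), so λ ≡ 16.
  x = λ² - 41 - 28 = 256 - 69 ≡ 28; y = λ·(41 - 28) - 11 ≡ 38. → (28, 38)
5P: (28, 38) + (28, 15): same x and y₁ ≡ -y₂, so the sum is O.
6P: O + (28, 15) = (28, 15) (identity).
7P: tangent at (28, 15): λ = (3·28² + 36)/(2·15) ≡ 3/30. 30⁻¹ ≡ 23 (mod 53), so λ ≡ 3·23 ≡ 16.
  x = λ² - 28 - 28 = 256 - 56 ≡ 41; y = λ·(28 - 41) - 15 ≡ 42. → (41, 42)
8P: (41, 42) + (28, 15). λ = (15 - 42)/(28 - 41) ≡ 26/40 mod 53. 40⁻¹ ≡ 4 (mod 53), so λ ≡ 51.
  x = λ² - 41 - 28 = 2601 - 69 ≡ 41; y = λ·(41 - 41) - 42 ≡ 11. → (41, 11)
9P: (41, 11) + (28, 15). λ = (15 - 11)/(28 - 41) ≡ 4/40 mod 53. 40⁻¹ ≡ 4 (mod 53) since 40·4 = 160 ≡ 1, so λ ≡ 16.
  x = λ² - 41 - 28 = 256 - 69 ≡ 28; y = λ·(41 - 28) - 11 ≡ 38. → (28, 38)

(28, 38)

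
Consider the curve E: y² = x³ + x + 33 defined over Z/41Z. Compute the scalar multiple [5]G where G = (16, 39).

Repeated addition: build up to 5G.
2G: tangent at (16, 39): λ = (3·16² + 1)/(2·39) ≡ 31/37. 37⁻¹ ≡ 10 (mod 41), so λ ≡ 31·10 ≡ 23.
  x = λ² - 16 - 16 = 529 - 32 ≡ 5; y = λ·(16 - 5) - 39 ≡ 9. → (5, 9)
3G: (5, 9) + (16, 39). λ = (39 - 9)/(16 - 5) ≡ 30/11 mod 41. 11⁻¹ ≡ 15 (mod 41) since 11·15 = 165 ≡ 1, so λ ≡ 40.
  x = λ² - 5 - 16 = 1600 - 21 ≡ 21; y = λ·(5 - 21) - 9 ≡ 7. → (21, 7)
4G: (21, 7) + (16, 39). λ = (39 - 7)/(16 - 21) ≡ 32/36 mod 41. 36⁻¹ ≡ 8 (mod 41) since 36·8 = 288 ≡ 1, so λ ≡ 10.
  x = λ² - 21 - 16 = 100 - 37 ≡ 22; y = λ·(21 - 22) - 7 ≡ 24. → (22, 24)
5G: (22, 24) + (16, 39). λ = (39 - 24)/(16 - 22) ≡ 15/35 mod 41. 35⁻¹ ≡ 34 (mod 41), so λ ≡ 18.
  x = λ² - 22 - 16 = 324 - 38 ≡ 40; y = λ·(22 - 40) - 24 ≡ 21. → (40, 21)

(40, 21)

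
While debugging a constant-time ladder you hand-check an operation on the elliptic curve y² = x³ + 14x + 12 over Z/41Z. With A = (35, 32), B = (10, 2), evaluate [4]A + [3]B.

(4, 38)

First 4A:
Repeated addition: build up to 4A.
2A: tangent at (35, 32): λ = (3·35² + 14)/(2·32) ≡ 40/23. 23⁻¹ ≡ 25 (mod 41), so λ ≡ 40·25 ≡ 16.
  x = λ² - 35 - 35 = 256 - 70 ≡ 22; y = λ·(35 - 22) - 32 ≡ 12. → (22, 12)
3A: (22, 12) + (35, 32). λ = (32 - 12)/(35 - 22) ≡ 20/13 mod 41. 13⁻¹ ≡ 19 (mod 41) since 13·19 = 247 ≡ 1, so λ ≡ 11.
  x = λ² - 22 - 35 = 121 - 57 ≡ 23; y = λ·(22 - 23) - 12 ≡ 18. → (23, 18)
4A: (23, 18) + (35, 32). λ = (32 - 18)/(35 - 23) ≡ 14/12 mod 41. 12⁻¹ ≡ 24 (mod 41), so λ ≡ 8.
  x = λ² - 23 - 35 = 64 - 58 ≡ 6; y = λ·(23 - 6) - 18 ≡ 36. → (6, 36)
4A = (6, 36).
Next 3B:
Repeated addition: build up to 3B.
2B: tangent at (10, 2): λ = (3·10² + 14)/(2·2) ≡ 27/4. 4⁻¹ ≡ 31 (mod 41), so λ ≡ 27·31 ≡ 17.
  x = λ² - 10 - 10 = 289 - 20 ≡ 23; y = λ·(10 - 23) - 2 ≡ 23. → (23, 23)
3B: (23, 23) + (10, 2). λ = (2 - 23)/(10 - 23) ≡ 20/28 mod 41. 28⁻¹ ≡ 22 (mod 41) since 28·22 = 616 ≡ 1, so λ ≡ 30.
  x = λ² - 23 - 10 = 900 - 33 ≡ 6; y = λ·(23 - 6) - 23 ≡ 36. → (6, 36)
3B = (6, 36).
Finally 4A + 3B:
tangent at (6, 36): λ = (3·6² + 14)/(2·36) ≡ 40/31. 31⁻¹ ≡ 4 (mod 41), so λ ≡ 40·4 ≡ 37.
  x = λ² - 6 - 6 = 1369 - 12 ≡ 4; y = λ·(6 - 4) - 36 ≡ 38. → (4, 38)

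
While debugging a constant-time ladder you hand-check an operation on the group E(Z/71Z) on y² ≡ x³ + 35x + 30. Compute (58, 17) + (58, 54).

The two points share x = 58 and their y-coordinates satisfy 17 + 54 ≡ 0 (mod 71), so they are inverses. Their sum is 𝒪.

O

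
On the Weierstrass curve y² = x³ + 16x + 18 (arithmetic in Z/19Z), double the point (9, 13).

tangent at (9, 13): λ = (3·9² + 16)/(2·13) ≡ 12/7. 7⁻¹ ≡ 11 (mod 19) since 7·11 = 77 ≡ 1, so λ ≡ 12·11 ≡ 18.
  x = λ² - 9 - 9 = 324 - 18 ≡ 2; y = λ·(9 - 2) - 13 ≡ 18. → (2, 18)

(2, 18)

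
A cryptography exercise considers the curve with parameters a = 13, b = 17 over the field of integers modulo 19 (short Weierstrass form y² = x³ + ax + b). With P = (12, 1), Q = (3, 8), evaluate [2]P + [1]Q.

First 2P:
Repeated addition: build up to 2P.
2P: tangent at (12, 1): λ = (3·12² + 13)/(2·1) ≡ 8/2. 2⁻¹ ≡ 10 (mod 19) since 2·10 = 20 ≡ 1, so λ ≡ 8·10 ≡ 4.
  x = λ² - 12 - 12 = 16 - 24 ≡ 11; y = λ·(12 - 11) - 1 ≡ 3. → (11, 3)
2P = (11, 3).
Finally 2P + Q:
(11, 3) + (3, 8). λ = (8 - 3)/(3 - 11) ≡ 5/11 mod 19. 11⁻¹ ≡ 7 (mod 19), so λ ≡ 16.
  x = λ² - 11 - 3 = 256 - 14 ≡ 14; y = λ·(11 - 14) - 3 ≡ 6. → (14, 6)

(14, 6)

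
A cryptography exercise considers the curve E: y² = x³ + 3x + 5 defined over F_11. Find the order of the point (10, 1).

9

2P: tangent at (10, 1): λ = (3·10² + 3)/(2·1) ≡ 6/2. 2⁻¹ ≡ 6 (mod 11) since 2·6 = 12 ≡ 1, so λ ≡ 6·6 ≡ 3.
  x = λ² - 10 - 10 = 9 - 20 ≡ 0; y = λ·(10 - 0) - 1 ≡ 7. → (0, 7)
3P: (0, 7) + (10, 1). λ = (1 - 7)/(10 - 0) ≡ 5/10 mod 11. 10⁻¹ ≡ 10 (mod 11) since 10·10 = 100 ≡ 1, so λ ≡ 6.
  x = λ² - 0 - 10 = 36 - 10 ≡ 4; y = λ·(0 - 4) - 7 ≡ 2. → (4, 2)
4P: (4, 2) + (10, 1). λ = (1 - 2)/(10 - 4) ≡ 10/6 mod 11. 6⁻¹ ≡ 2 (mod 11) since 6·2 = 12 ≡ 1, so λ ≡ 9.
  x = λ² - 4 - 10 = 81 - 14 ≡ 1; y = λ·(4 - 1) - 2 ≡ 3. → (1, 3)
5P: (1, 3) + (10, 1). λ = (1 - 3)/(10 - 1) ≡ 9/9 mod 11. 9⁻¹ ≡ 5 (mod 11), so λ ≡ 1.
  x = λ² - 1 - 10 = 1 - 11 ≡ 1; y = λ·(1 - 1) - 3 ≡ 8. → (1, 8)
6P: (1, 8) + (10, 1). λ = (1 - 8)/(10 - 1) ≡ 4/9 mod 11. 9⁻¹ ≡ 5 (mod 11), so λ ≡ 9.
  x = λ² - 1 - 10 = 81 - 11 ≡ 4; y = λ·(1 - 4) - 8 ≡ 9. → (4, 9)
7P: (4, 9) + (10, 1). λ = (1 - 9)/(10 - 4) ≡ 3/6 mod 11. 6⁻¹ ≡ 2 (mod 11), so λ ≡ 6.
  x = λ² - 4 - 10 = 36 - 14 ≡ 0; y = λ·(4 - 0) - 9 ≡ 4. → (0, 4)
8P: (0, 4) + (10, 1). λ = (1 - 4)/(10 - 0) ≡ 8/10 mod 11. 10⁻¹ ≡ 10 (mod 11), so λ ≡ 3.
  x = λ² - 0 - 10 = 9 - 10 ≡ 10; y = λ·(0 - 10) - 4 ≡ 10. → (10, 10)
9P: (10, 10) + (10, 1): same x and y₁ ≡ -y₂, so the sum is O.
9P = O, so the order is 9.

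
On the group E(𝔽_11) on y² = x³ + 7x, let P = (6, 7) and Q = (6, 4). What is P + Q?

O

The two points share x = 6 and their y-coordinates satisfy 7 + 4 ≡ 0 (mod 11), so they are inverses. Their sum is O.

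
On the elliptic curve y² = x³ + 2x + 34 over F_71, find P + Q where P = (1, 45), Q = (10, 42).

(1, 45) + (10, 42). λ = (42 - 45)/(10 - 1) ≡ 68/9 mod 71. 9⁻¹ ≡ 8 (mod 71), so λ ≡ 47.
  x = λ² - 1 - 10 = 2209 - 11 ≡ 68; y = λ·(1 - 68) - 45 ≡ 1. → (68, 1)

(68, 1)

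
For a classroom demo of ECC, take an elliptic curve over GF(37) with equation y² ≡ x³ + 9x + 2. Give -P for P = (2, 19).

(2, 18)

-(2, 19) = (2, -19 mod 37) = (2, 18).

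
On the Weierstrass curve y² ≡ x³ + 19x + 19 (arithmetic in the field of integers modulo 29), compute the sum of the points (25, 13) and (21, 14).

(3, 25)

(25, 13) + (21, 14). λ = (14 - 13)/(21 - 25) ≡ 1/25 mod 29. 25⁻¹ ≡ 7 (mod 29), so λ ≡ 7.
  x = λ² - 25 - 21 = 49 - 46 ≡ 3; y = λ·(25 - 3) - 13 ≡ 25. → (3, 25)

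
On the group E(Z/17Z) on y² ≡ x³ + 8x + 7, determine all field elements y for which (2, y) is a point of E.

x³ + 8x + 7 = 31 ≡ 14 (mod 17).
14 is a non-residue mod 17; no y exists.

none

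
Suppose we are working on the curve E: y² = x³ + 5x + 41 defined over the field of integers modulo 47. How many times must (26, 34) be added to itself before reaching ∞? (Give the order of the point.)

2P: tangent at (26, 34): λ = (3·26² + 5)/(2·34) ≡ 12/21. 21⁻¹ ≡ 9 (mod 47) since 21·9 = 189 ≡ 1, so λ ≡ 12·9 ≡ 14.
  x = λ² - 26 - 26 = 196 - 52 ≡ 3; y = λ·(26 - 3) - 34 ≡ 6. → (3, 6)
3P: (3, 6) + (26, 34). λ = (34 - 6)/(26 - 3) ≡ 28/23 mod 47. 23⁻¹ ≡ 45 (mod 47), so λ ≡ 38.
  x = λ² - 3 - 26 = 1444 - 29 ≡ 5; y = λ·(3 - 5) - 6 ≡ 12. → (5, 12)
4P: (5, 12) + (26, 34). λ = (34 - 12)/(26 - 5) ≡ 22/21 mod 47. 21⁻¹ ≡ 9 (mod 47) since 21·9 = 189 ≡ 1, so λ ≡ 10.
  x = λ² - 5 - 26 = 100 - 31 ≡ 22; y = λ·(5 - 22) - 12 ≡ 6. → (22, 6)
5P: (22, 6) + (26, 34). λ = (34 - 6)/(26 - 22) ≡ 28/4 mod 47. 4⁻¹ ≡ 12 (mod 47) since 4·12 = 48 ≡ 1, so λ ≡ 7.
  x = λ² - 22 - 26 = 49 - 48 ≡ 1; y = λ·(22 - 1) - 6 ≡ 0. → (1, 0)
6P: (1, 0) + (26, 34). λ = (34 - 0)/(26 - 1) ≡ 34/25 mod 47. 25⁻¹ ≡ 32 (mod 47), so λ ≡ 7.
  x = λ² - 1 - 26 = 49 - 27 ≡ 22; y = λ·(1 - 22) - 0 ≡ 41. → (22, 41)
7P: (22, 41) + (26, 34). λ = (34 - 41)/(26 - 22) ≡ 40/4 mod 47. 4⁻¹ ≡ 12 (mod 47), so λ ≡ 10.
  x = λ² - 22 - 26 = 100 - 48 ≡ 5; y = λ·(22 - 5) - 41 ≡ 35. → (5, 35)
8P: (5, 35) + (26, 34). λ = (34 - 35)/(26 - 5) ≡ 46/21 mod 47. 21⁻¹ ≡ 9 (mod 47), so λ ≡ 38.
  x = λ² - 5 - 26 = 1444 - 31 ≡ 3; y = λ·(5 - 3) - 35 ≡ 41. → (3, 41)
9P: (3, 41) + (26, 34). λ = (34 - 41)/(26 - 3) ≡ 40/23 mod 47. 23⁻¹ ≡ 45 (mod 47) since 23·45 = 1035 ≡ 1, so λ ≡ 14.
  x = λ² - 3 - 26 = 196 - 29 ≡ 26; y = λ·(3 - 26) - 41 ≡ 13. → (26, 13)
10P: (26, 13) + (26, 34): same x and y₁ ≡ -y₂, so the sum is ∞.
10P = ∞, so the order is 10.

10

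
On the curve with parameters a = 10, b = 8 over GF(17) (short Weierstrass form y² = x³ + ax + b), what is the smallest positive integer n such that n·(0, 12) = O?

2P: tangent at (0, 12): λ = (3·0² + 10)/(2·12) ≡ 10/7. 7⁻¹ ≡ 5 (mod 17) since 7·5 = 35 ≡ 1, so λ ≡ 10·5 ≡ 16.
  x = λ² - 0 - 0 = 256 - 0 ≡ 1; y = λ·(0 - 1) - 12 ≡ 6. → (1, 6)
3P: (1, 6) + (0, 12). λ = (12 - 6)/(0 - 1) ≡ 6/16 mod 17. 16⁻¹ ≡ 16 (mod 17), so λ ≡ 11.
  x = λ² - 1 - 0 = 121 - 1 ≡ 1; y = λ·(1 - 1) - 6 ≡ 11. → (1, 11)
4P: (1, 11) + (0, 12). λ = (12 - 11)/(0 - 1) ≡ 1/16 mod 17. 16⁻¹ ≡ 16 (mod 17) since 16·16 = 256 ≡ 1, so λ ≡ 16.
  x = λ² - 1 - 0 = 256 - 1 ≡ 0; y = λ·(1 - 0) - 11 ≡ 5. → (0, 5)
5P: (0, 5) + (0, 12): same x and y₁ ≡ -y₂, so the sum is O.
5P = O, so the order is 5.

5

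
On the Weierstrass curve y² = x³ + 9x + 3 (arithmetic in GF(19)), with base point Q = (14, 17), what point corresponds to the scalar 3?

Repeated addition: build up to 3Q.
2Q: tangent at (14, 17): λ = (3·14² + 9)/(2·17) ≡ 8/15. 15⁻¹ ≡ 14 (mod 19) since 15·14 = 210 ≡ 1, so λ ≡ 8·14 ≡ 17.
  x = λ² - 14 - 14 = 289 - 28 ≡ 14; y = λ·(14 - 14) - 17 ≡ 2. → (14, 2)
3Q: (14, 2) + (14, 17): same x and y₁ ≡ -y₂, so the sum is O.

O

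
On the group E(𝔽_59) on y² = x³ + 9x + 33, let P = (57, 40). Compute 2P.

(5, 12)

tangent at (57, 40): λ = (3·57² + 9)/(2·40) ≡ 21/21. 21⁻¹ ≡ 45 (mod 59) since 21·45 = 945 ≡ 1, so λ ≡ 21·45 ≡ 1.
  x = λ² - 57 - 57 = 1 - 114 ≡ 5; y = λ·(57 - 5) - 40 ≡ 12. → (5, 12)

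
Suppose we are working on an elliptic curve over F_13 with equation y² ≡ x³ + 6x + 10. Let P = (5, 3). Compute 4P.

Repeated addition: build up to 4P.
2P: tangent at (5, 3): λ = (3·5² + 6)/(2·3) ≡ 3/6. 6⁻¹ ≡ 11 (mod 13) since 6·11 = 66 ≡ 1, so λ ≡ 3·11 ≡ 7.
  x = λ² - 5 - 5 = 49 - 10 ≡ 0; y = λ·(5 - 0) - 3 ≡ 6. → (0, 6)
3P: (0, 6) + (5, 3). λ = (3 - 6)/(5 - 0) ≡ 10/5 mod 13. 5⁻¹ ≡ 8 (mod 13), so λ ≡ 2.
  x = λ² - 0 - 5 = 4 - 5 ≡ 12; y = λ·(0 - 12) - 6 ≡ 9. → (12, 9)
4P: (12, 9) + (5, 3). λ = (3 - 9)/(5 - 12) ≡ 7/6 mod 13. 6⁻¹ ≡ 11 (mod 13), so λ ≡ 12.
  x = λ² - 12 - 5 = 144 - 17 ≡ 10; y = λ·(12 - 10) - 9 ≡ 2. → (10, 2)

(10, 2)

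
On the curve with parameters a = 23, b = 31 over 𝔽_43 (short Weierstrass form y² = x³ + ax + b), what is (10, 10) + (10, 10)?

tangent at (10, 10): λ = (3·10² + 23)/(2·10) ≡ 22/20. 20⁻¹ ≡ 28 (mod 43) since 20·28 = 560 ≡ 1, so λ ≡ 22·28 ≡ 14.
  x = λ² - 10 - 10 = 196 - 20 ≡ 4; y = λ·(10 - 4) - 10 ≡ 31. → (4, 31)

(4, 31)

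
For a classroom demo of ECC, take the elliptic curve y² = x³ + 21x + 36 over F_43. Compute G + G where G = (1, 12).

(42, 33)

tangent at (1, 12): λ = (3·1² + 21)/(2·12) ≡ 24/24. 24⁻¹ ≡ 9 (mod 43) since 24·9 = 216 ≡ 1, so λ ≡ 24·9 ≡ 1.
  x = λ² - 1 - 1 = 1 - 2 ≡ 42; y = λ·(1 - 42) - 12 ≡ 33. → (42, 33)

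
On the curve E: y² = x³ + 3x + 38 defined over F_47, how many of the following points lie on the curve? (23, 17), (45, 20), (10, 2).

(23, 17): 17² ≡ 7, rhs ≡ 7 → on.
(45, 20): 20² ≡ 24, rhs ≡ 24 → on.
(10, 2): 2² ≡ 4, rhs ≡ 34 → off.

2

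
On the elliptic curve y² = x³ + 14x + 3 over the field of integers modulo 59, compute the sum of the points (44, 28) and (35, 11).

(28, 35)

(44, 28) + (35, 11). λ = (11 - 28)/(35 - 44) ≡ 42/50 mod 59. 50⁻¹ ≡ 13 (mod 59), so λ ≡ 15.
  x = λ² - 44 - 35 = 225 - 79 ≡ 28; y = λ·(44 - 28) - 28 ≡ 35. → (28, 35)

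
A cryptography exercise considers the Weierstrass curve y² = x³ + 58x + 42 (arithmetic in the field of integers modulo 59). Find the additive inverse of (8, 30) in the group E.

-(8, 30) = (8, -30 mod 59) = (8, 29).

(8, 29)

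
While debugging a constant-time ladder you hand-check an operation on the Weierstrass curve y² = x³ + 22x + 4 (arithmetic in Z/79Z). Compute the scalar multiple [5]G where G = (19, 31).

Repeated addition: build up to 5G.
2G: tangent at (19, 31): λ = (3·19² + 22)/(2·31) ≡ 78/62. 62⁻¹ ≡ 65 (mod 79), so λ ≡ 78·65 ≡ 14.
  x = λ² - 19 - 19 = 196 - 38 ≡ 0; y = λ·(19 - 0) - 31 ≡ 77. → (0, 77)
3G: (0, 77) + (19, 31). λ = (31 - 77)/(19 - 0) ≡ 33/19 mod 79. 19⁻¹ ≡ 25 (mod 79), so λ ≡ 35.
  x = λ² - 0 - 19 = 1225 - 19 ≡ 21; y = λ·(0 - 21) - 77 ≡ 57. → (21, 57)
4G: (21, 57) + (19, 31). λ = (31 - 57)/(19 - 21) ≡ 53/77 mod 79. 77⁻¹ ≡ 39 (mod 79), so λ ≡ 13.
  x = λ² - 21 - 19 = 169 - 40 ≡ 50; y = λ·(21 - 50) - 57 ≡ 40. → (50, 40)
5G: (50, 40) + (19, 31). λ = (31 - 40)/(19 - 50) ≡ 70/48 mod 79. 48⁻¹ ≡ 28 (mod 79) since 48·28 = 1344 ≡ 1, so λ ≡ 64.
  x = λ² - 50 - 19 = 4096 - 69 ≡ 77; y = λ·(50 - 77) - 40 ≡ 49. → (77, 49)

(77, 49)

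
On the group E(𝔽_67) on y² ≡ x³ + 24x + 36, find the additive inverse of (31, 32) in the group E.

-(31, 32) = (31, -32 mod 67) = (31, 35).

(31, 35)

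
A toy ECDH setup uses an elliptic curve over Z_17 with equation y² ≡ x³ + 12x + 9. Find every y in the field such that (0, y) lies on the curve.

3, 14

x³ + 12x + 9 = 9 ≡ 9 (mod 17).
Square roots of 9 mod 17: 3 and 14 (since 3² = 9 ≡ 9).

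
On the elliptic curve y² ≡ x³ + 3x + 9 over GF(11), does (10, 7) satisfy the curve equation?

yes

y² = 7² ≡ 5; x³ + 3x + 9 = 1039 ≡ 5 (mod 11). 5 = 5.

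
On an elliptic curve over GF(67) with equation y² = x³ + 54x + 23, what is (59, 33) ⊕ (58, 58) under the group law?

(59, 33) + (58, 58). λ = (58 - 33)/(58 - 59) ≡ 25/66 mod 67. 66⁻¹ ≡ 66 (mod 67), so λ ≡ 42.
  x = λ² - 59 - 58 = 1764 - 117 ≡ 39; y = λ·(59 - 39) - 33 ≡ 3. → (39, 3)

(39, 3)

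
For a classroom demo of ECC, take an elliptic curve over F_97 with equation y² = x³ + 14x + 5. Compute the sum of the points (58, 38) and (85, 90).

(43, 34)

(58, 38) + (85, 90). λ = (90 - 38)/(85 - 58) ≡ 52/27 mod 97. 27⁻¹ ≡ 18 (mod 97), so λ ≡ 63.
  x = λ² - 58 - 85 = 3969 - 143 ≡ 43; y = λ·(58 - 43) - 38 ≡ 34. → (43, 34)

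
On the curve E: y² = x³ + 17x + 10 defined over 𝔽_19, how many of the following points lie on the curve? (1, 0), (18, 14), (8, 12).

0

(1, 0): 0² ≡ 0, rhs ≡ 9 → off.
(18, 14): 14² ≡ 6, rhs ≡ 11 → off.
(8, 12): 12² ≡ 11, rhs ≡ 12 → off.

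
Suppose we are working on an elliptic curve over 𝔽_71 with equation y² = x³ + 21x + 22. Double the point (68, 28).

(56, 33)

tangent at (68, 28): λ = (3·68² + 21)/(2·28) ≡ 48/56. 56⁻¹ ≡ 52 (mod 71) since 56·52 = 2912 ≡ 1, so λ ≡ 48·52 ≡ 11.
  x = λ² - 68 - 68 = 121 - 136 ≡ 56; y = λ·(68 - 56) - 28 ≡ 33. → (56, 33)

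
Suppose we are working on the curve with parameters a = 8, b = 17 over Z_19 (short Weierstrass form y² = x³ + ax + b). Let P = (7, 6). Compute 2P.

(11, 12)

tangent at (7, 6): λ = (3·7² + 8)/(2·6) ≡ 3/12. 12⁻¹ ≡ 8 (mod 19), so λ ≡ 3·8 ≡ 5.
  x = λ² - 7 - 7 = 25 - 14 ≡ 11; y = λ·(7 - 11) - 6 ≡ 12. → (11, 12)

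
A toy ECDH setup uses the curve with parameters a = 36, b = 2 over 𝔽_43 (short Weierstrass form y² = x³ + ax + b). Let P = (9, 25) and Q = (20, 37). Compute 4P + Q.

First 4P:
Repeated addition: build up to 4P.
2P: tangent at (9, 25): λ = (3·9² + 36)/(2·25) ≡ 21/7. 7⁻¹ ≡ 37 (mod 43), so λ ≡ 21·37 ≡ 3.
  x = λ² - 9 - 9 = 9 - 18 ≡ 34; y = λ·(9 - 34) - 25 ≡ 29. → (34, 29)
3P: (34, 29) + (9, 25). λ = (25 - 29)/(9 - 34) ≡ 39/18 mod 43. 18⁻¹ ≡ 12 (mod 43), so λ ≡ 38.
  x = λ² - 34 - 9 = 1444 - 43 ≡ 25; y = λ·(34 - 25) - 29 ≡ 12. → (25, 12)
4P: (25, 12) + (9, 25). λ = (25 - 12)/(9 - 25) ≡ 13/27 mod 43. 27⁻¹ ≡ 8 (mod 43), so λ ≡ 18.
  x = λ² - 25 - 9 = 324 - 34 ≡ 32; y = λ·(25 - 32) - 12 ≡ 34. → (32, 34)
4P = (32, 34).
Finally 4P + Q:
(32, 34) + (20, 37). λ = (37 - 34)/(20 - 32) ≡ 3/31 mod 43. 31⁻¹ ≡ 25 (mod 43), so λ ≡ 32.
  x = λ² - 32 - 20 = 1024 - 52 ≡ 26; y = λ·(32 - 26) - 34 ≡ 29. → (26, 29)

(26, 29)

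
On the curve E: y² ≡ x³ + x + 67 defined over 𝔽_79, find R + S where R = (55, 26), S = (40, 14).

(55, 26) + (40, 14). λ = (14 - 26)/(40 - 55) ≡ 67/64 mod 79. 64⁻¹ ≡ 21 (mod 79), so λ ≡ 64.
  x = λ² - 55 - 40 = 4096 - 95 ≡ 51; y = λ·(55 - 51) - 26 ≡ 72. → (51, 72)

(51, 72)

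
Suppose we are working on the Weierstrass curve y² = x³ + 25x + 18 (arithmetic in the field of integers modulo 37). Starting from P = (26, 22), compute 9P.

(26, 22)

Double-and-add on 9 = (1001)₂. Start with P = (26, 22) for the leading 1-bit.
double: tangent at (26, 22): λ = (3·26² + 25)/(2·22) ≡ 18/7. 7⁻¹ ≡ 16 (mod 37), so λ ≡ 18·16 ≡ 29.
  x = λ² - 26 - 26 = 841 - 52 ≡ 12; y = λ·(26 - 12) - 22 ≡ 14. → (12, 14)
double: tangent at (12, 14): λ = (3·12² + 25)/(2·14) ≡ 13/28. 28⁻¹ ≡ 4 (mod 37), so λ ≡ 13·4 ≡ 15.
  x = λ² - 12 - 12 = 225 - 24 ≡ 16; y = λ·(12 - 16) - 14 ≡ 0. → (16, 0)
double: (16, 0) + (16, 0): same x and y₁ ≡ -y₂, so the sum is O.
add P: O + (26, 22) = (26, 22) (identity).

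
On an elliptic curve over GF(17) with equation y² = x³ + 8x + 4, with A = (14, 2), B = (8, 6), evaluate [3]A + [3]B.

(5, 13)

First 3A:
Repeated addition: build up to 3A.
2A: tangent at (14, 2): λ = (3·14² + 8)/(2·2) ≡ 1/4. 4⁻¹ ≡ 13 (mod 17), so λ ≡ 1·13 ≡ 13.
  x = λ² - 14 - 14 = 169 - 28 ≡ 5; y = λ·(14 - 5) - 2 ≡ 13. → (5, 13)
3A: (5, 13) + (14, 2). λ = (2 - 13)/(14 - 5) ≡ 6/9 mod 17. 9⁻¹ ≡ 2 (mod 17), so λ ≡ 12.
  x = λ² - 5 - 14 = 144 - 19 ≡ 6; y = λ·(5 - 6) - 13 ≡ 9. → (6, 9)
3A = (6, 9).
Next 3B:
Repeated addition: build up to 3B.
2B: tangent at (8, 6): λ = (3·8² + 8)/(2·6) ≡ 13/12. 12⁻¹ ≡ 10 (mod 17), so λ ≡ 13·10 ≡ 11.
  x = λ² - 8 - 8 = 121 - 16 ≡ 3; y = λ·(8 - 3) - 6 ≡ 15. → (3, 15)
3B: (3, 15) + (8, 6). λ = (6 - 15)/(8 - 3) ≡ 8/5 mod 17. 5⁻¹ ≡ 7 (mod 17) since 5·7 = 35 ≡ 1, so λ ≡ 5.
  x = λ² - 3 - 8 = 25 - 11 ≡ 14; y = λ·(3 - 14) - 15 ≡ 15. → (14, 15)
3B = (14, 15).
Finally 3A + 3B:
(6, 9) + (14, 15). λ = (15 - 9)/(14 - 6) ≡ 6/8 mod 17. 8⁻¹ ≡ 15 (mod 17) since 8·15 = 120 ≡ 1, so λ ≡ 5.
  x = λ² - 6 - 14 = 25 - 20 ≡ 5; y = λ·(6 - 5) - 9 ≡ 13. → (5, 13)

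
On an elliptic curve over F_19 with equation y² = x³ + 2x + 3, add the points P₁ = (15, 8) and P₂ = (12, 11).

(15, 8) + (12, 11). λ = (11 - 8)/(12 - 15) ≡ 3/16 mod 19. 16⁻¹ ≡ 6 (mod 19), so λ ≡ 18.
  x = λ² - 15 - 12 = 324 - 27 ≡ 12; y = λ·(15 - 12) - 8 ≡ 8. → (12, 8)

(12, 8)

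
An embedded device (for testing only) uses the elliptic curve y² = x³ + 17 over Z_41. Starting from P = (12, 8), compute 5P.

(8, 23)

Repeated addition: build up to 5P.
2P: tangent at (12, 8): λ = (3·12² + 0)/(2·8) ≡ 22/16. 16⁻¹ ≡ 18 (mod 41) since 16·18 = 288 ≡ 1, so λ ≡ 22·18 ≡ 27.
  x = λ² - 12 - 12 = 729 - 24 ≡ 8; y = λ·(12 - 8) - 8 ≡ 18. → (8, 18)
3P: (8, 18) + (12, 8). λ = (8 - 18)/(12 - 8) ≡ 31/4 mod 41. 4⁻¹ ≡ 31 (mod 41) since 4·31 = 124 ≡ 1, so λ ≡ 18.
  x = λ² - 8 - 12 = 324 - 20 ≡ 17; y = λ·(8 - 17) - 18 ≡ 25. → (17, 25)
4P: (17, 25) + (12, 8). λ = (8 - 25)/(12 - 17) ≡ 24/36 mod 41. 36⁻¹ ≡ 8 (mod 41) since 36·8 = 288 ≡ 1, so λ ≡ 28.
  x = λ² - 17 - 12 = 784 - 29 ≡ 17; y = λ·(17 - 17) - 25 ≡ 16. → (17, 16)
5P: (17, 16) + (12, 8). λ = (8 - 16)/(12 - 17) ≡ 33/36 mod 41. 36⁻¹ ≡ 8 (mod 41), so λ ≡ 18.
  x = λ² - 17 - 12 = 324 - 29 ≡ 8; y = λ·(17 - 8) - 16 ≡ 23. → (8, 23)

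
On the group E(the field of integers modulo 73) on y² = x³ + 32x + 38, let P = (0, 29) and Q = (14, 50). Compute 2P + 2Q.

First 2P:
Repeated addition: build up to 2P.
2P: tangent at (0, 29): λ = (3·0² + 32)/(2·29) ≡ 32/58. 58⁻¹ ≡ 34 (mod 73) since 58·34 = 1972 ≡ 1, so λ ≡ 32·34 ≡ 66.
  x = λ² - 0 - 0 = 4356 - 0 ≡ 49; y = λ·(0 - 49) - 29 ≡ 22. → (49, 22)
2P = (49, 22).
Next 2Q:
Repeated addition: build up to 2Q.
2Q: tangent at (14, 50): λ = (3·14² + 32)/(2·50) ≡ 36/27. 27⁻¹ ≡ 46 (mod 73) since 27·46 = 1242 ≡ 1, so λ ≡ 36·46 ≡ 50.
  x = λ² - 14 - 14 = 2500 - 28 ≡ 63; y = λ·(14 - 63) - 50 ≡ 55. → (63, 55)
2Q = (63, 55).
Finally 2P + 2Q:
(49, 22) + (63, 55). λ = (55 - 22)/(63 - 49) ≡ 33/14 mod 73. 14⁻¹ ≡ 47 (mod 73), so λ ≡ 18.
  x = λ² - 49 - 63 = 324 - 112 ≡ 66; y = λ·(49 - 66) - 22 ≡ 37. → (66, 37)

(66, 37)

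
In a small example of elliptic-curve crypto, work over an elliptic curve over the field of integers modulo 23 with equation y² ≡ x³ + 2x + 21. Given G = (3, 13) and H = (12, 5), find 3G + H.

O

First 3G:
Repeated addition: build up to 3G.
2G: tangent at (3, 13): λ = (3·3² + 2)/(2·13) ≡ 6/3. 3⁻¹ ≡ 8 (mod 23) since 3·8 = 24 ≡ 1, so λ ≡ 6·8 ≡ 2.
  x = λ² - 3 - 3 = 4 - 6 ≡ 21; y = λ·(3 - 21) - 13 ≡ 20. → (21, 20)
3G: (21, 20) + (3, 13). λ = (13 - 20)/(3 - 21) ≡ 16/5 mod 23. 5⁻¹ ≡ 14 (mod 23), so λ ≡ 17.
  x = λ² - 21 - 3 = 289 - 24 ≡ 12; y = λ·(21 - 12) - 20 ≡ 18. → (12, 18)
3G = (12, 18).
Finally 3G + H:
(12, 18) + (12, 5): same x and y₁ ≡ -y₂, so the sum is O.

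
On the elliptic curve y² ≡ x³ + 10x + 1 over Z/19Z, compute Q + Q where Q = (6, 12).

tangent at (6, 12): λ = (3·6² + 10)/(2·12) ≡ 4/5. 5⁻¹ ≡ 4 (mod 19), so λ ≡ 4·4 ≡ 16.
  x = λ² - 6 - 6 = 256 - 12 ≡ 16; y = λ·(6 - 16) - 12 ≡ 18. → (16, 18)

(16, 18)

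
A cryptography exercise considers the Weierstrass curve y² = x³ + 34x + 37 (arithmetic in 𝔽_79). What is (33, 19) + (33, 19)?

(1, 54)

tangent at (33, 19): λ = (3·33² + 34)/(2·19) ≡ 62/38. 38⁻¹ ≡ 52 (mod 79) since 38·52 = 1976 ≡ 1, so λ ≡ 62·52 ≡ 64.
  x = λ² - 33 - 33 = 4096 - 66 ≡ 1; y = λ·(33 - 1) - 19 ≡ 54. → (1, 54)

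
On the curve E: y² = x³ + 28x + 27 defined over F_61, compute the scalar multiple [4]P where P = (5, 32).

Repeated addition: build up to 4P.
2P: tangent at (5, 32): λ = (3·5² + 28)/(2·32) ≡ 42/3. 3⁻¹ ≡ 41 (mod 61), so λ ≡ 42·41 ≡ 14.
  x = λ² - 5 - 5 = 196 - 10 ≡ 3; y = λ·(5 - 3) - 32 ≡ 57. → (3, 57)
3P: (3, 57) + (5, 32). λ = (32 - 57)/(5 - 3) ≡ 36/2 mod 61. 2⁻¹ ≡ 31 (mod 61), so λ ≡ 18.
  x = λ² - 3 - 5 = 324 - 8 ≡ 11; y = λ·(3 - 11) - 57 ≡ 43. → (11, 43)
4P: (11, 43) + (5, 32). λ = (32 - 43)/(5 - 11) ≡ 50/55 mod 61. 55⁻¹ ≡ 10 (mod 61), so λ ≡ 12.
  x = λ² - 11 - 5 = 144 - 16 ≡ 6; y = λ·(11 - 6) - 43 ≡ 17. → (6, 17)

(6, 17)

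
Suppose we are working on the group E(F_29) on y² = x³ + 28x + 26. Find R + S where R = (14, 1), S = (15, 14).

(14, 1) + (15, 14). λ = (14 - 1)/(15 - 14) ≡ 13/1 mod 29. 1⁻¹ ≡ 1 (mod 29) since 1·1 = 1 ≡ 1, so λ ≡ 13.
  x = λ² - 14 - 15 = 169 - 29 ≡ 24; y = λ·(14 - 24) - 1 ≡ 14. → (24, 14)

(24, 14)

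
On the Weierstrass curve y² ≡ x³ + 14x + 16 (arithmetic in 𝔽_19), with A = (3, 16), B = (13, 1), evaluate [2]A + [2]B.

First 2A:
Repeated addition: build up to 2A.
2A: tangent at (3, 16): λ = (3·3² + 14)/(2·16) ≡ 3/13. 13⁻¹ ≡ 3 (mod 19), so λ ≡ 3·3 ≡ 9.
  x = λ² - 3 - 3 = 81 - 6 ≡ 18; y = λ·(3 - 18) - 16 ≡ 1. → (18, 1)
2A = (18, 1).
Next 2B:
Repeated addition: build up to 2B.
2B: tangent at (13, 1): λ = (3·13² + 14)/(2·1) ≡ 8/2. 2⁻¹ ≡ 10 (mod 19) since 2·10 = 20 ≡ 1, so λ ≡ 8·10 ≡ 4.
  x = λ² - 13 - 13 = 16 - 26 ≡ 9; y = λ·(13 - 9) - 1 ≡ 15. → (9, 15)
2B = (9, 15).
Finally 2A + 2B:
(18, 1) + (9, 15). λ = (15 - 1)/(9 - 18) ≡ 14/10 mod 19. 10⁻¹ ≡ 2 (mod 19), so λ ≡ 9.
  x = λ² - 18 - 9 = 81 - 27 ≡ 16; y = λ·(18 - 16) - 1 ≡ 17. → (16, 17)

(16, 17)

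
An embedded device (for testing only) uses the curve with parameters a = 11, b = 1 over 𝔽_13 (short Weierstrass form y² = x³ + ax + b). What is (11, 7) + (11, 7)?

tangent at (11, 7): λ = (3·11² + 11)/(2·7) ≡ 10/1. 1⁻¹ ≡ 1 (mod 13) since 1·1 = 1 ≡ 1, so λ ≡ 10·1 ≡ 10.
  x = λ² - 11 - 11 = 100 - 22 ≡ 0; y = λ·(11 - 0) - 7 ≡ 12. → (0, 12)

(0, 12)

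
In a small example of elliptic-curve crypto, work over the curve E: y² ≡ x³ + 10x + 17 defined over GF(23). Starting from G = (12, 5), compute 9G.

(20, 12)

Repeated addition: build up to 9G.
2G: tangent at (12, 5): λ = (3·12² + 10)/(2·5) ≡ 5/10. 10⁻¹ ≡ 7 (mod 23), so λ ≡ 5·7 ≡ 12.
  x = λ² - 12 - 12 = 144 - 24 ≡ 5; y = λ·(12 - 5) - 5 ≡ 10. → (5, 10)
3G: (5, 10) + (12, 5). λ = (5 - 10)/(12 - 5) ≡ 18/7 mod 23. 7⁻¹ ≡ 10 (mod 23), so λ ≡ 19.
  x = λ² - 5 - 12 = 361 - 17 ≡ 22; y = λ·(5 - 22) - 10 ≡ 12. → (22, 12)
4G: (22, 12) + (12, 5). λ = (5 - 12)/(12 - 22) ≡ 16/13 mod 23. 13⁻¹ ≡ 16 (mod 23), so λ ≡ 3.
  x = λ² - 22 - 12 = 9 - 34 ≡ 21; y = λ·(22 - 21) - 12 ≡ 14. → (21, 14)
5G: (21, 14) + (12, 5). λ = (5 - 14)/(12 - 21) ≡ 14/14 mod 23. 14⁻¹ ≡ 5 (mod 23) since 14·5 = 70 ≡ 1, so λ ≡ 1.
  x = λ² - 21 - 12 = 1 - 33 ≡ 14; y = λ·(21 - 14) - 14 ≡ 16. → (14, 16)
6G: (14, 16) + (12, 5). λ = (5 - 16)/(12 - 14) ≡ 12/21 mod 23. 21⁻¹ ≡ 11 (mod 23) since 21·11 = 231 ≡ 1, so λ ≡ 17.
  x = λ² - 14 - 12 = 289 - 26 ≡ 10; y = λ·(14 - 10) - 16 ≡ 6. → (10, 6)
7G: (10, 6) + (12, 5). λ = (5 - 6)/(12 - 10) ≡ 22/2 mod 23. 2⁻¹ ≡ 12 (mod 23), so λ ≡ 11.
  x = λ² - 10 - 12 = 121 - 22 ≡ 7; y = λ·(10 - 7) - 6 ≡ 4. → (7, 4)
8G: (7, 4) + (12, 5). λ = (5 - 4)/(12 - 7) ≡ 1/5 mod 23. 5⁻¹ ≡ 14 (mod 23) since 5·14 = 70 ≡ 1, so λ ≡ 14.
  x = λ² - 7 - 12 = 196 - 19 ≡ 16; y = λ·(7 - 16) - 4 ≡ 8. → (16, 8)
9G: (16, 8) + (12, 5). λ = (5 - 8)/(12 - 16) ≡ 20/19 mod 23. 19⁻¹ ≡ 17 (mod 23), so λ ≡ 18.
  x = λ² - 16 - 12 = 324 - 28 ≡ 20; y = λ·(16 - 20) - 8 ≡ 12. → (20, 12)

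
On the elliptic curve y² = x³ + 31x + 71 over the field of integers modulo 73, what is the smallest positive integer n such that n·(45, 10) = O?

4

2P: tangent at (45, 10): λ = (3·45² + 31)/(2·10) ≡ 47/20. 20⁻¹ ≡ 11 (mod 73) since 20·11 = 220 ≡ 1, so λ ≡ 47·11 ≡ 6.
  x = λ² - 45 - 45 = 36 - 90 ≡ 19; y = λ·(45 - 19) - 10 ≡ 0. → (19, 0)
3P: (19, 0) + (45, 10). λ = (10 - 0)/(45 - 19) ≡ 10/26 mod 73. 26⁻¹ ≡ 59 (mod 73) since 26·59 = 1534 ≡ 1, so λ ≡ 6.
  x = λ² - 19 - 45 = 36 - 64 ≡ 45; y = λ·(19 - 45) - 0 ≡ 63. → (45, 63)
4P: (45, 63) + (45, 10): same x and y₁ ≡ -y₂, so the sum is O.
4P = O, so the order is 4.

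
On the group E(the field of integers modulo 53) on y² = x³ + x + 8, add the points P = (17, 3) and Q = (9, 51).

(17, 3) + (9, 51). λ = (51 - 3)/(9 - 17) ≡ 48/45 mod 53. 45⁻¹ ≡ 33 (mod 53), so λ ≡ 47.
  x = λ² - 17 - 9 = 2209 - 26 ≡ 10; y = λ·(17 - 10) - 3 ≡ 8. → (10, 8)

(10, 8)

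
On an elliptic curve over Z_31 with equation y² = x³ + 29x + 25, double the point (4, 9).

(28, 2)

tangent at (4, 9): λ = (3·4² + 29)/(2·9) ≡ 15/18. 18⁻¹ ≡ 19 (mod 31), so λ ≡ 15·19 ≡ 6.
  x = λ² - 4 - 4 = 36 - 8 ≡ 28; y = λ·(4 - 28) - 9 ≡ 2. → (28, 2)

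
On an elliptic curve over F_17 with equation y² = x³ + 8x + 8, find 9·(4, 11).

Write Q = (4, 11).
Repeated addition: build up to 9Q.
2Q: tangent at (4, 11): λ = (3·4² + 8)/(2·11) ≡ 5/5. 5⁻¹ ≡ 7 (mod 17), so λ ≡ 5·7 ≡ 1.
  x = λ² - 4 - 4 = 1 - 8 ≡ 10; y = λ·(4 - 10) - 11 ≡ 0. → (10, 0)
3Q: (10, 0) + (4, 11). λ = (11 - 0)/(4 - 10) ≡ 11/11 mod 17. 11⁻¹ ≡ 14 (mod 17), so λ ≡ 1.
  x = λ² - 10 - 4 = 1 - 14 ≡ 4; y = λ·(10 - 4) - 0 ≡ 6. → (4, 6)
4Q: (4, 6) + (4, 11): same x and y₁ ≡ -y₂, so the sum is the point at infinity.
5Q: the point at infinity + (4, 11) = (4, 11) (identity).
6Q: tangent at (4, 11): λ = (3·4² + 8)/(2·11) ≡ 5/5. 5⁻¹ ≡ 7 (mod 17), so λ ≡ 5·7 ≡ 1.
  x = λ² - 4 - 4 = 1 - 8 ≡ 10; y = λ·(4 - 10) - 11 ≡ 0. → (10, 0)
7Q: (10, 0) + (4, 11). λ = (11 - 0)/(4 - 10) ≡ 11/11 mod 17. 11⁻¹ ≡ 14 (mod 17), so λ ≡ 1.
  x = λ² - 10 - 4 = 1 - 14 ≡ 4; y = λ·(10 - 4) - 0 ≡ 6. → (4, 6)
8Q: (4, 6) + (4, 11): same x and y₁ ≡ -y₂, so the sum is the point at infinity.
9Q: the point at infinity + (4, 11) = (4, 11) (identity).

(4, 11)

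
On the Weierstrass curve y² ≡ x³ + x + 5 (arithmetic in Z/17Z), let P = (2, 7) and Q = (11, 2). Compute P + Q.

(2, 10)

(2, 7) + (11, 2). λ = (2 - 7)/(11 - 2) ≡ 12/9 mod 17. 9⁻¹ ≡ 2 (mod 17), so λ ≡ 7.
  x = λ² - 2 - 11 = 49 - 13 ≡ 2; y = λ·(2 - 2) - 7 ≡ 10. → (2, 10)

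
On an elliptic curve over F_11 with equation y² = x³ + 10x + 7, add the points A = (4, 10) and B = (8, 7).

(3, 3)

(4, 10) + (8, 7). λ = (7 - 10)/(8 - 4) ≡ 8/4 mod 11. 4⁻¹ ≡ 3 (mod 11) since 4·3 = 12 ≡ 1, so λ ≡ 2.
  x = λ² - 4 - 8 = 4 - 12 ≡ 3; y = λ·(4 - 3) - 10 ≡ 3. → (3, 3)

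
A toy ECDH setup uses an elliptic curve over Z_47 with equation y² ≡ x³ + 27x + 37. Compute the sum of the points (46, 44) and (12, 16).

(17, 2)

(46, 44) + (12, 16). λ = (16 - 44)/(12 - 46) ≡ 19/13 mod 47. 13⁻¹ ≡ 29 (mod 47), so λ ≡ 34.
  x = λ² - 46 - 12 = 1156 - 58 ≡ 17; y = λ·(46 - 17) - 44 ≡ 2. → (17, 2)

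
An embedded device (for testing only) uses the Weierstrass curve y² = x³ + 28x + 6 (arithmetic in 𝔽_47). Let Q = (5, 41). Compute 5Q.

(31, 16)

Double-and-add on 5 = (101)₂. Start with Q = (5, 41) for the leading 1-bit.
double: tangent at (5, 41): λ = (3·5² + 28)/(2·41) ≡ 9/35. 35⁻¹ ≡ 43 (mod 47), so λ ≡ 9·43 ≡ 11.
  x = λ² - 5 - 5 = 121 - 10 ≡ 17; y = λ·(5 - 17) - 41 ≡ 15. → (17, 15)
double: tangent at (17, 15): λ = (3·17² + 28)/(2·15) ≡ 2/30. 30⁻¹ ≡ 11 (mod 47) since 30·11 = 330 ≡ 1, so λ ≡ 2·11 ≡ 22.
  x = λ² - 17 - 17 = 484 - 34 ≡ 27; y = λ·(17 - 27) - 15 ≡ 0. → (27, 0)
add Q: (27, 0) + (5, 41). λ = (41 - 0)/(5 - 27) ≡ 41/25 mod 47. 25⁻¹ ≡ 32 (mod 47), so λ ≡ 43.
  x = λ² - 27 - 5 = 1849 - 32 ≡ 31; y = λ·(27 - 31) - 0 ≡ 16. → (31, 16)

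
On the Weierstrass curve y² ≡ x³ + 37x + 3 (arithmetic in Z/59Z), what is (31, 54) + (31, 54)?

(6, 21)

tangent at (31, 54): λ = (3·31² + 37)/(2·54) ≡ 29/49. 49⁻¹ ≡ 53 (mod 59) since 49·53 = 2597 ≡ 1, so λ ≡ 29·53 ≡ 3.
  x = λ² - 31 - 31 = 9 - 62 ≡ 6; y = λ·(31 - 6) - 54 ≡ 21. → (6, 21)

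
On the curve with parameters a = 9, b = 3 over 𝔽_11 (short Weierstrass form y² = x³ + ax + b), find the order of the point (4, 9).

2P: tangent at (4, 9): λ = (3·4² + 9)/(2·9) ≡ 2/7. 7⁻¹ ≡ 8 (mod 11), so λ ≡ 2·8 ≡ 5.
  x = λ² - 4 - 4 = 25 - 8 ≡ 6; y = λ·(4 - 6) - 9 ≡ 3. → (6, 3)
3P: (6, 3) + (4, 9). λ = (9 - 3)/(4 - 6) ≡ 6/9 mod 11. 9⁻¹ ≡ 5 (mod 11), so λ ≡ 8.
  x = λ² - 6 - 4 = 64 - 10 ≡ 10; y = λ·(6 - 10) - 3 ≡ 9. → (10, 9)
4P: (10, 9) + (4, 9). λ = (9 - 9)/(4 - 10) ≡ 0/5 mod 11. 5⁻¹ ≡ 9 (mod 11), so λ ≡ 0.
  x = λ² - 10 - 4 = 0 - 14 ≡ 8; y = λ·(10 - 8) - 9 ≡ 2. → (8, 2)
5P: (8, 2) + (4, 9). λ = (9 - 2)/(4 - 8) ≡ 7/7 mod 11. 7⁻¹ ≡ 8 (mod 11), so λ ≡ 1.
  x = λ² - 8 - 4 = 1 - 12 ≡ 0; y = λ·(8 - 0) - 2 ≡ 6. → (0, 6)
6P: (0, 6) + (4, 9). λ = (9 - 6)/(4 - 0) ≡ 3/4 mod 11. 4⁻¹ ≡ 3 (mod 11), so λ ≡ 9.
  x = λ² - 0 - 4 = 81 - 4 ≡ 0; y = λ·(0 - 0) - 6 ≡ 5. → (0, 5)
7P: (0, 5) + (4, 9). λ = (9 - 5)/(4 - 0) ≡ 4/4 mod 11. 4⁻¹ ≡ 3 (mod 11) since 4·3 = 12 ≡ 1, so λ ≡ 1.
  x = λ² - 0 - 4 = 1 - 4 ≡ 8; y = λ·(0 - 8) - 5 ≡ 9. → (8, 9)
8P: (8, 9) + (4, 9). λ = (9 - 9)/(4 - 8) ≡ 0/7 mod 11. 7⁻¹ ≡ 8 (mod 11) since 7·8 = 56 ≡ 1, so λ ≡ 0.
  x = λ² - 8 - 4 = 0 - 12 ≡ 10; y = λ·(8 - 10) - 9 ≡ 2. → (10, 2)
9P: (10, 2) + (4, 9). λ = (9 - 2)/(4 - 10) ≡ 7/5 mod 11. 5⁻¹ ≡ 9 (mod 11) since 5·9 = 45 ≡ 1, so λ ≡ 8.
  x = λ² - 10 - 4 = 64 - 14 ≡ 6; y = λ·(10 - 6) - 2 ≡ 8. → (6, 8)
10P: (6, 8) + (4, 9). λ = (9 - 8)/(4 - 6) ≡ 1/9 mod 11. 9⁻¹ ≡ 5 (mod 11) since 9·5 = 45 ≡ 1, so λ ≡ 5.
  x = λ² - 6 - 4 = 25 - 10 ≡ 4; y = λ·(6 - 4) - 8 ≡ 2. → (4, 2)
11P: (4, 2) + (4, 9): same x and y₁ ≡ -y₂, so the sum is 𝒪.
11P = 𝒪, so the order is 11.

11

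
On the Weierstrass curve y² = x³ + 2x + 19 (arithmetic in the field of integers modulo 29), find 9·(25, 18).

Write P = (25, 18).
Double-and-add on 9 = (1001)₂. Start with P = (25, 18) for the leading 1-bit.
double: tangent at (25, 18): λ = (3·25² + 2)/(2·18) ≡ 21/7. 7⁻¹ ≡ 25 (mod 29), so λ ≡ 21·25 ≡ 3.
  x = λ² - 25 - 25 = 9 - 50 ≡ 17; y = λ·(25 - 17) - 18 ≡ 6. → (17, 6)
double: tangent at (17, 6): λ = (3·17² + 2)/(2·6) ≡ 28/12. 12⁻¹ ≡ 17 (mod 29), so λ ≡ 28·17 ≡ 12.
  x = λ² - 17 - 17 = 144 - 34 ≡ 23; y = λ·(17 - 23) - 6 ≡ 9. → (23, 9)
double: tangent at (23, 9): λ = (3·23² + 2)/(2·9) ≡ 23/18. 18⁻¹ ≡ 21 (mod 29), so λ ≡ 23·21 ≡ 19.
  x = λ² - 23 - 23 = 361 - 46 ≡ 25; y = λ·(23 - 25) - 9 ≡ 11. → (25, 11)
add P: (25, 11) + (25, 18): same x and y₁ ≡ -y₂, so the sum is ∞.

O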